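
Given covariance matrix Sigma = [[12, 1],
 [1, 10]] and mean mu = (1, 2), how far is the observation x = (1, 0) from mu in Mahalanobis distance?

Step 1 — centre the observation: (x - mu) = (0, -2).

Step 2 — invert Sigma. det(Sigma) = 12·10 - (1)² = 119.
  Sigma^{-1} = (1/det) · [[d, -b], [-b, a]] = [[0.084, -0.0084],
 [-0.0084, 0.1008]].

Step 3 — form the quadratic (x - mu)^T · Sigma^{-1} · (x - mu):
  Sigma^{-1} · (x - mu) = (0.0168, -0.2017).
  (x - mu)^T · [Sigma^{-1} · (x - mu)] = (0)·(0.0168) + (-2)·(-0.2017) = 0.4034.

Step 4 — take square root: d = √(0.4034) ≈ 0.6351.

d(x, mu) = √(0.4034) ≈ 0.6351


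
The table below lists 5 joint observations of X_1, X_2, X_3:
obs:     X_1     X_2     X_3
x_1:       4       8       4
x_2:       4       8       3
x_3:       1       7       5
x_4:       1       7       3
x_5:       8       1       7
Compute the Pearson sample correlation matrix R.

Step 1 — column means:
  mean(X_1) = (4 + 4 + 1 + 1 + 8) / 5 = 18/5 = 3.6
  mean(X_2) = (8 + 8 + 7 + 7 + 1) / 5 = 31/5 = 6.2
  mean(X_3) = (4 + 3 + 5 + 3 + 7) / 5 = 22/5 = 4.4

Step 2 — sample variances and covariances s[i,j] = (1/(n-1)) · Σ_k (x_{k,i} - mean_i) · (x_{k,j} - mean_j), with n-1 = 4:
  s[X_1,X_1] = ((0.4)·(0.4) + (0.4)·(0.4) + (-2.6)·(-2.6) + (-2.6)·(-2.6) + (4.4)·(4.4)) / 4 = 33.2/4 = 8.3
  s[X_1,X_2] = ((0.4)·(1.8) + (0.4)·(1.8) + (-2.6)·(0.8) + (-2.6)·(0.8) + (4.4)·(-5.2)) / 4 = -25.6/4 = -6.4
  s[X_1,X_3] = ((0.4)·(-0.4) + (0.4)·(-1.4) + (-2.6)·(0.6) + (-2.6)·(-1.4) + (4.4)·(2.6)) / 4 = 12.8/4 = 3.2
  s[X_2,X_2] = ((1.8)·(1.8) + (1.8)·(1.8) + (0.8)·(0.8) + (0.8)·(0.8) + (-5.2)·(-5.2)) / 4 = 34.8/4 = 8.7
  s[X_2,X_3] = ((1.8)·(-0.4) + (1.8)·(-1.4) + (0.8)·(0.6) + (0.8)·(-1.4) + (-5.2)·(2.6)) / 4 = -17.4/4 = -4.35
  s[X_3,X_3] = ((-0.4)·(-0.4) + (-1.4)·(-1.4) + (0.6)·(0.6) + (-1.4)·(-1.4) + (2.6)·(2.6)) / 4 = 11.2/4 = 2.8
  Sample standard deviations s_i = √(s[i,i]):
  s(X_1) = √(8.3) = 2.881
  s(X_2) = √(8.7) = 2.9496
  s(X_3) = √(2.8) = 1.6733

Step 3 — r_{ij} = s_{ij} / (s_i · s_j):
  r[X_1,X_1] = 1 (diagonal).
  r[X_1,X_2] = -6.4 / (2.881 · 2.9496) = -6.4 / 8.4976 = -0.7531
  r[X_1,X_3] = 3.2 / (2.881 · 1.6733) = 3.2 / 4.8208 = 0.6638
  r[X_2,X_2] = 1 (diagonal).
  r[X_2,X_3] = -4.35 / (2.9496 · 1.6733) = -4.35 / 4.9356 = -0.8814
  r[X_3,X_3] = 1 (diagonal).

R is symmetric with unit diagonal. Assembling:

R = [[1, -0.7531, 0.6638],
 [-0.7531, 1, -0.8814],
 [0.6638, -0.8814, 1]]


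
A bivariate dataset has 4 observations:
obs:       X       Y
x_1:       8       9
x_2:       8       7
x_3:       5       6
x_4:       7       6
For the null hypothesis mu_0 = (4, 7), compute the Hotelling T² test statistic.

Step 1 — sample mean vector:
  mean(X) = (8 + 8 + 5 + 7) / 4 = 28/4 = 7
  mean(Y) = (9 + 7 + 6 + 6) / 4 = 28/4 = 7
  x̄ = (7, 7),  deviation x̄ - mu_0 = (7, 7) - (4, 7) = (3, 0).

Step 2 — sample covariance matrix, S[i,j] = (1/(n-1)) · Σ_k (x_{k,i} - mean_i) · (x_{k,j} - mean_j), divisor n-1 = 3:
  S[X,X] = ((1)·(1) + (1)·(1) + (-2)·(-2) + (0)·(0)) / 3 = 6/3 = 2
  S[X,Y] = ((1)·(2) + (1)·(0) + (-2)·(-1) + (0)·(-1)) / 3 = 4/3 = 1.3333
  S[Y,Y] = ((2)·(2) + (0)·(0) + (-1)·(-1) + (-1)·(-1)) / 3 = 6/3 = 2
  S = [[2, 1.3333],
 [1.3333, 2]].

Step 3 — invert S. det(S) = 2·2 - (1.3333)² = 2.2222.
  S^{-1} = (1/det) · [[d, -b], [-b, a]] = [[0.9, -0.6],
 [-0.6, 0.9]].

Step 4 — quadratic form (x̄ - mu_0)^T · S^{-1} · (x̄ - mu_0):
  S^{-1} · (x̄ - mu_0) = (2.7, -1.8),
  (x̄ - mu_0)^T · [...] = (3)·(2.7) + (0)·(-1.8) = 8.1.

Step 5 — scale by n: T² = 4 · 8.1 = 32.4.

T² ≈ 32.4


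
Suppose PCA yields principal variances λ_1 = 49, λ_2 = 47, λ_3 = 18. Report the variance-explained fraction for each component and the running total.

Step 1 — total variance = trace(Sigma) = Σ λ_i = 49 + 47 + 18 = 114.

Step 2 — fraction explained by component i = λ_i / Σ λ:
  PC1: 49/114 = 0.4298
  PC2: 47/114 = 0.4123
  PC3: 18/114 = 0.1579

Step 3 — cumulative fraction after k components = (λ_1 + ... + λ_k) / Σ λ:
  k = 1: 49/114 = 0.4298
  k = 2: (49 + 47)/114 = 96/114 = 0.8421
  k = 3: (49 + 47 + 18)/114 = 114/114 = 1

Summary (fraction, with percent):

explained: PC1 0.4298 (42.98%), PC2 0.4123 (41.23%), PC3 0.1579 (15.79%);  cumulative: 0.4298, 0.8421, 1


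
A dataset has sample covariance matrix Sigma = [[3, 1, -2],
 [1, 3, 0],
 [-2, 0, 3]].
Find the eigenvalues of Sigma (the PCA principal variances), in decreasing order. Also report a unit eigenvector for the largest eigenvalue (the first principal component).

Step 1 — characteristic polynomial p(λ) = det(λI - Sigma) = λ³ - tr·λ² + c_1·λ - det, where tr = trace, c_1 = sum of the principal 2×2 minors, det = det(Sigma):
  tr = 3 + 3 + 3 = 9,
  c_1 = (3·3 - (1)²) + (3·3 - (-2)²) + (3·3 - (0)²) = 8 + 5 + 9 = 22,
  det = 3·(3·3 - (0)²) - (1)·((1)·3 - (0)·(-2)) + (-2)·((1)·(0) - 3·(-2)) = 3·(9) - (1)·(3) + (-2)·(6) = 12.
  So p(λ) = λ³ - 9λ² + 22λ - 12.
Step 2 — look for an integer root (rational root theorem: any rational root is an integer divisor of 12). Testing λ = 3:
  p(3) = 27 - 81 + 66 - 12 = 0  ✓
  Dividing out (λ - 3): p(λ) = (λ - 3)(λ² - 6λ + 4).
Step 3 — remaining eigenvalues from the quadratic λ² - 6λ + 4 = 0:
  Δ = 6² - 4·4 = 36 - 16 = 20,  λ = (6 ± √20)/2 = (6 ± 4.4721)/2 ≈ 5.2361 or 0.7639.
  Sorted: λ_1 = 5.2361,  λ_2 = 3,  λ_3 = 0.7639  (check: sum = 9 = tr ✓).

Step 4 — unit eigenvector for λ_1 ≈ 5.2361: v spans the null space of (Sigma - λ_1 I), whose rows are
  r_1 = (-2.2361, 1, -2),  r_2 = (1, -2.2361, 0),  r_3 = (-2, 0, -2.2361).
  v is orthogonal to every row, so take v ∝ r_1 × r_2 = ((1)·(0) - (-2)·(-2.2361), (-2)·(1) - (-2.2361)·(0), (-2.2361)·(-2.2361) - (1)·(1)) ≈ (-4.4721, -2, 4).
  Rescale (multiply by -1 so the first nonzero entry is positive): u = (4.4721, 2, -4).
  ||u|| = √((4.4721)² + (2)² + (-4)²) = √(40) ≈ 6.3246,  v_1 = u/||u|| ≈ (0.7071, 0.3162, -0.6325) (||v_1|| = 1).

λ_1 = 5.2361,  λ_2 = 3,  λ_3 = 0.7639;  v_1 ≈ (0.7071, 0.3162, -0.6325)


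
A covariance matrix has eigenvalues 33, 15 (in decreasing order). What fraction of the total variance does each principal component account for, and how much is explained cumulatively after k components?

Step 1 — total variance = trace(Sigma) = Σ λ_i = 33 + 15 = 48.

Step 2 — fraction explained by component i = λ_i / Σ λ:
  PC1: 33/48 = 0.6875
  PC2: 15/48 = 0.3125

Step 3 — cumulative fraction after k components = (λ_1 + ... + λ_k) / Σ λ:
  k = 1: 33/48 = 0.6875
  k = 2: (33 + 15)/48 = 48/48 = 1

Summary (fraction, with percent):

explained: PC1 0.6875 (68.75%), PC2 0.3125 (31.25%);  cumulative: 0.6875, 1


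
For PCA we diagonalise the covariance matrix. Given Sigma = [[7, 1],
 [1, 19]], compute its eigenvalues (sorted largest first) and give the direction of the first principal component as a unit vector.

Step 1 — characteristic polynomial of 2×2 Sigma:
  det(Sigma - λI) = λ² - trace · λ + det = 0.
  trace = 7 + 19 = 26, det = 7·19 - (1)² = 132.
Step 2 — discriminant:
  Δ = trace² - 4·det = 676 - 528 = 148.
Step 3 — eigenvalues:
  λ = (trace ± √Δ)/2 = (26 ± 12.1655)/2,
  λ_1 = 19.0828,  λ_2 = 6.9172.

Step 4 — unit eigenvector for λ_1: solve (Sigma - λ_1 I)v = 0. First row:
  (7 - 19.0828)·v_x + (1)·v_y = 0, i.e. (-12.0828)·v_x + (1)·v_y = 0,
  so v ∝ (b, λ_1 - a) = (1, 12.0828) = u.
  ||u|| = √((1)² + (12.0828)²) = √(146.9932) ≈ 12.1241,
  v_1 = u/||u|| ≈ (0.0825, 0.9966) (||v_1|| = 1).

λ_1 = 19.0828,  λ_2 = 6.9172;  v_1 ≈ (0.0825, 0.9966)


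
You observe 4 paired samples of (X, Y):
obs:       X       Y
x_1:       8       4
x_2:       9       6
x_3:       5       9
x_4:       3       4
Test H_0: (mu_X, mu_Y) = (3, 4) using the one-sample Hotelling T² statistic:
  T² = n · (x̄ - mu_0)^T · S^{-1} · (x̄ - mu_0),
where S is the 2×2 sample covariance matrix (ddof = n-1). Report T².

Step 1 — sample mean vector:
  mean(X) = (8 + 9 + 5 + 3) / 4 = 25/4 = 6.25
  mean(Y) = (4 + 6 + 9 + 4) / 4 = 23/4 = 5.75
  x̄ = (6.25, 5.75),  deviation x̄ - mu_0 = (6.25, 5.75) - (3, 4) = (3.25, 1.75).

Step 2 — sample covariance matrix, S[i,j] = (1/(n-1)) · Σ_k (x_{k,i} - mean_i) · (x_{k,j} - mean_j), divisor n-1 = 3:
  S[X,X] = ((1.75)·(1.75) + (2.75)·(2.75) + (-1.25)·(-1.25) + (-3.25)·(-3.25)) / 3 = 22.75/3 = 7.5833
  S[X,Y] = ((1.75)·(-1.75) + (2.75)·(0.25) + (-1.25)·(3.25) + (-3.25)·(-1.75)) / 3 = -0.75/3 = -0.25
  S[Y,Y] = ((-1.75)·(-1.75) + (0.25)·(0.25) + (3.25)·(3.25) + (-1.75)·(-1.75)) / 3 = 16.75/3 = 5.5833
  S = [[7.5833, -0.25],
 [-0.25, 5.5833]].

Step 3 — invert S. det(S) = 7.5833·5.5833 - (-0.25)² = 42.2778.
  S^{-1} = (1/det) · [[d, -b], [-b, a]] = [[0.1321, 0.0059],
 [0.0059, 0.1794]].

Step 4 — quadratic form (x̄ - mu_0)^T · S^{-1} · (x̄ - mu_0):
  S^{-1} · (x̄ - mu_0) = (0.4396, 0.3331),
  (x̄ - mu_0)^T · [...] = (3.25)·(0.4396) + (1.75)·(0.3331) = 2.0115.

Step 5 — scale by n: T² = 4 · 2.0115 = 8.046.

T² ≈ 8.046


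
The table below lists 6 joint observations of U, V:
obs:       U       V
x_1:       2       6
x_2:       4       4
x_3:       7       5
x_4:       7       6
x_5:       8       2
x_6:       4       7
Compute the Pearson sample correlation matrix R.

Step 1 — column means:
  mean(U) = (2 + 4 + 7 + 7 + 8 + 4) / 6 = 32/6 = 5.3333
  mean(V) = (6 + 4 + 5 + 6 + 2 + 7) / 6 = 30/6 = 5

Step 2 — sample variances and covariances s[i,j] = (1/(n-1)) · Σ_k (x_{k,i} - mean_i) · (x_{k,j} - mean_j), with n-1 = 5:
  s[U,U] = ((-3.3333)·(-3.3333) + (-1.3333)·(-1.3333) + (1.6667)·(1.6667) + (1.6667)·(1.6667) + (2.6667)·(2.6667) + (-1.3333)·(-1.3333)) / 5 = 27.3333/5 = 5.4667
  s[U,V] = ((-3.3333)·(1) + (-1.3333)·(-1) + (1.6667)·(0) + (1.6667)·(1) + (2.6667)·(-3) + (-1.3333)·(2)) / 5 = -11/5 = -2.2
  s[V,V] = ((1)·(1) + (-1)·(-1) + (0)·(0) + (1)·(1) + (-3)·(-3) + (2)·(2)) / 5 = 16/5 = 3.2
  Sample standard deviations s_i = √(s[i,i]):
  s(U) = √(5.4667) = 2.3381
  s(V) = √(3.2) = 1.7889

Step 3 — r_{ij} = s_{ij} / (s_i · s_j):
  r[U,U] = 1 (diagonal).
  r[U,V] = -2.2 / (2.3381 · 1.7889) = -2.2 / 4.1825 = -0.526
  r[V,V] = 1 (diagonal).

R is symmetric with unit diagonal. Assembling:

R = [[1, -0.526],
 [-0.526, 1]]


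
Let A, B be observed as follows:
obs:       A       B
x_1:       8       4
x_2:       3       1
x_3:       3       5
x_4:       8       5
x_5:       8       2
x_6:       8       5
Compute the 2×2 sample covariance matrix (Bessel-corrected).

Step 1 — column means:
  mean(A) = (8 + 3 + 3 + 8 + 8 + 8) / 6 = 38/6 = 6.3333
  mean(B) = (4 + 1 + 5 + 5 + 2 + 5) / 6 = 22/6 = 3.6667

Step 2 — sample covariance S[i,j] = (1/(n-1)) · Σ_k (x_{k,i} - mean_i) · (x_{k,j} - mean_j), with n-1 = 5.
  S[A,A] = ((1.6667)·(1.6667) + (-3.3333)·(-3.3333) + (-3.3333)·(-3.3333) + (1.6667)·(1.6667) + (1.6667)·(1.6667) + (1.6667)·(1.6667)) / 5 = 33.3333/5 = 6.6667
  S[A,B] = ((1.6667)·(0.3333) + (-3.3333)·(-2.6667) + (-3.3333)·(1.3333) + (1.6667)·(1.3333) + (1.6667)·(-1.6667) + (1.6667)·(1.3333)) / 5 = 6.6667/5 = 1.3333
  S[B,B] = ((0.3333)·(0.3333) + (-2.6667)·(-2.6667) + (1.3333)·(1.3333) + (1.3333)·(1.3333) + (-1.6667)·(-1.6667) + (1.3333)·(1.3333)) / 5 = 15.3333/5 = 3.0667

S is symmetric (S[j,i] = S[i,j]). Assembling:

S = [[6.6667, 1.3333],
 [1.3333, 3.0667]]


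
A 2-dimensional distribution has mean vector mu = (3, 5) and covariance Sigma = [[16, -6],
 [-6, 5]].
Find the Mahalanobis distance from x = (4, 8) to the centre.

Step 1 — centre the observation: (x - mu) = (1, 3).

Step 2 — invert Sigma. det(Sigma) = 16·5 - (-6)² = 44.
  Sigma^{-1} = (1/det) · [[d, -b], [-b, a]] = [[0.1136, 0.1364],
 [0.1364, 0.3636]].

Step 3 — form the quadratic (x - mu)^T · Sigma^{-1} · (x - mu):
  Sigma^{-1} · (x - mu) = (0.5227, 1.2273).
  (x - mu)^T · [Sigma^{-1} · (x - mu)] = (1)·(0.5227) + (3)·(1.2273) = 4.2045.

Step 4 — take square root: d = √(4.2045) ≈ 2.0505.

d(x, mu) = √(4.2045) ≈ 2.0505


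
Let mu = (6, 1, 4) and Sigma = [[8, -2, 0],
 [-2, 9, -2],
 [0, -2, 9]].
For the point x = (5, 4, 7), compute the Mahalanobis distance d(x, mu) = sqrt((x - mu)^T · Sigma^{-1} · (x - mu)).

Step 1 — centre the observation: (x - mu) = (-1, 3, 3).

Step 2 — invert Sigma (cofactor / det for 3×3, or solve directly):
  Sigma^{-1} = [[0.1328, 0.031, 0.0069],
 [0.031, 0.1241, 0.0276],
 [0.0069, 0.0276, 0.1172]].

Step 3 — form the quadratic (x - mu)^T · Sigma^{-1} · (x - mu):
  Sigma^{-1} · (x - mu) = (-0.019, 0.4241, 0.4276).
  (x - mu)^T · [Sigma^{-1} · (x - mu)] = (-1)·(-0.019) + (3)·(0.4241) + (3)·(0.4276) = 2.5741.

Step 4 — take square root: d = √(2.5741) ≈ 1.6044.

d(x, mu) = √(2.5741) ≈ 1.6044


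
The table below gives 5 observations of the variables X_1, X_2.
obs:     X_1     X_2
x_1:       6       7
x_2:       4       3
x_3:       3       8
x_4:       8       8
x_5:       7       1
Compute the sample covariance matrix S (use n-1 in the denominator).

Step 1 — column means:
  mean(X_1) = (6 + 4 + 3 + 8 + 7) / 5 = 28/5 = 5.6
  mean(X_2) = (7 + 3 + 8 + 8 + 1) / 5 = 27/5 = 5.4

Step 2 — sample covariance S[i,j] = (1/(n-1)) · Σ_k (x_{k,i} - mean_i) · (x_{k,j} - mean_j), with n-1 = 4.
  S[X_1,X_1] = ((0.4)·(0.4) + (-1.6)·(-1.6) + (-2.6)·(-2.6) + (2.4)·(2.4) + (1.4)·(1.4)) / 4 = 17.2/4 = 4.3
  S[X_1,X_2] = ((0.4)·(1.6) + (-1.6)·(-2.4) + (-2.6)·(2.6) + (2.4)·(2.6) + (1.4)·(-4.4)) / 4 = -2.2/4 = -0.55
  S[X_2,X_2] = ((1.6)·(1.6) + (-2.4)·(-2.4) + (2.6)·(2.6) + (2.6)·(2.6) + (-4.4)·(-4.4)) / 4 = 41.2/4 = 10.3

S is symmetric (S[j,i] = S[i,j]). Assembling:

S = [[4.3, -0.55],
 [-0.55, 10.3]]


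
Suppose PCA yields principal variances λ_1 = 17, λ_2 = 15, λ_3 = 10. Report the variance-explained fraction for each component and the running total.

Step 1 — total variance = trace(Sigma) = Σ λ_i = 17 + 15 + 10 = 42.

Step 2 — fraction explained by component i = λ_i / Σ λ:
  PC1: 17/42 = 0.4048
  PC2: 15/42 = 0.3571
  PC3: 10/42 = 0.2381

Step 3 — cumulative fraction after k components = (λ_1 + ... + λ_k) / Σ λ:
  k = 1: 17/42 = 0.4048
  k = 2: (17 + 15)/42 = 32/42 = 0.7619
  k = 3: (17 + 15 + 10)/42 = 42/42 = 1

Summary (fraction, with percent):

explained: PC1 0.4048 (40.48%), PC2 0.3571 (35.71%), PC3 0.2381 (23.81%);  cumulative: 0.4048, 0.7619, 1


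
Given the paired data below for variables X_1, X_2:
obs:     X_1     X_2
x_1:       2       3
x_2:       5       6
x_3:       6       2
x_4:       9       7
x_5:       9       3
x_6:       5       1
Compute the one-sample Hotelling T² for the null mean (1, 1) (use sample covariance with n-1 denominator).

Step 1 — sample mean vector:
  mean(X_1) = (2 + 5 + 6 + 9 + 9 + 5) / 6 = 36/6 = 6
  mean(X_2) = (3 + 6 + 2 + 7 + 3 + 1) / 6 = 22/6 = 3.6667
  x̄ = (6, 3.6667),  deviation x̄ - mu_0 = (6, 3.6667) - (1, 1) = (5, 2.6667).

Step 2 — sample covariance matrix, S[i,j] = (1/(n-1)) · Σ_k (x_{k,i} - mean_i) · (x_{k,j} - mean_j), divisor n-1 = 5:
  S[X_1,X_1] = ((-4)·(-4) + (-1)·(-1) + (0)·(0) + (3)·(3) + (3)·(3) + (-1)·(-1)) / 5 = 36/5 = 7.2
  S[X_1,X_2] = ((-4)·(-0.6667) + (-1)·(2.3333) + (0)·(-1.6667) + (3)·(3.3333) + (3)·(-0.6667) + (-1)·(-2.6667)) / 5 = 11/5 = 2.2
  S[X_2,X_2] = ((-0.6667)·(-0.6667) + (2.3333)·(2.3333) + (-1.6667)·(-1.6667) + (3.3333)·(3.3333) + (-0.6667)·(-0.6667) + (-2.6667)·(-2.6667)) / 5 = 27.3333/5 = 5.4667
  S = [[7.2, 2.2],
 [2.2, 5.4667]].

Step 3 — invert S. det(S) = 7.2·5.4667 - (2.2)² = 34.52.
  S^{-1} = (1/det) · [[d, -b], [-b, a]] = [[0.1584, -0.0637],
 [-0.0637, 0.2086]].

Step 4 — quadratic form (x̄ - mu_0)^T · S^{-1} · (x̄ - mu_0):
  S^{-1} · (x̄ - mu_0) = (0.6219, 0.2375),
  (x̄ - mu_0)^T · [...] = (5)·(0.6219) + (2.6667)·(0.2375) = 3.7428.

Step 5 — scale by n: T² = 6 · 3.7428 = 22.4565.

T² ≈ 22.4565


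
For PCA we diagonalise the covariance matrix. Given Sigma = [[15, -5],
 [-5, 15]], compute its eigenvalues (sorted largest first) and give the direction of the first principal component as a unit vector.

Step 1 — characteristic polynomial of 2×2 Sigma:
  det(Sigma - λI) = λ² - trace · λ + det = 0.
  trace = 15 + 15 = 30, det = 15·15 - (-5)² = 200.
Step 2 — discriminant:
  Δ = trace² - 4·det = 900 - 800 = 100.
Step 3 — eigenvalues:
  λ = (trace ± √Δ)/2 = (30 ± 10)/2,
  λ_1 = 20,  λ_2 = 10.

Step 4 — unit eigenvector for λ_1: solve (Sigma - λ_1 I)v = 0. First row:
  (15 - 20)·v_x + (-5)·v_y = 0, i.e. (-5)·v_x + (-5)·v_y = 0,
  so v ∝ (b, λ_1 - a) = (-5, 5); multiply by -1 so the first entry is positive: u = (5, -5).
  ||u|| = √((5)² + (-5)²) = √(50) ≈ 7.0711,
  v_1 = u/||u|| ≈ (0.7071, -0.7071) (||v_1|| = 1).

λ_1 = 20,  λ_2 = 10;  v_1 ≈ (0.7071, -0.7071)


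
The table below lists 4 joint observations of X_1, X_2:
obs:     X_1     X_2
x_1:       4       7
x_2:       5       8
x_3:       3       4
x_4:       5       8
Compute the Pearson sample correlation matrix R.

Step 1 — column means:
  mean(X_1) = (4 + 5 + 3 + 5) / 4 = 17/4 = 4.25
  mean(X_2) = (7 + 8 + 4 + 8) / 4 = 27/4 = 6.75

Step 2 — sample variances and covariances s[i,j] = (1/(n-1)) · Σ_k (x_{k,i} - mean_i) · (x_{k,j} - mean_j), with n-1 = 3:
  s[X_1,X_1] = ((-0.25)·(-0.25) + (0.75)·(0.75) + (-1.25)·(-1.25) + (0.75)·(0.75)) / 3 = 2.75/3 = 0.9167
  s[X_1,X_2] = ((-0.25)·(0.25) + (0.75)·(1.25) + (-1.25)·(-2.75) + (0.75)·(1.25)) / 3 = 5.25/3 = 1.75
  s[X_2,X_2] = ((0.25)·(0.25) + (1.25)·(1.25) + (-2.75)·(-2.75) + (1.25)·(1.25)) / 3 = 10.75/3 = 3.5833
  Sample standard deviations s_i = √(s[i,i]):
  s(X_1) = √(0.9167) = 0.9574
  s(X_2) = √(3.5833) = 1.893

Step 3 — r_{ij} = s_{ij} / (s_i · s_j):
  r[X_1,X_1] = 1 (diagonal).
  r[X_1,X_2] = 1.75 / (0.9574 · 1.893) = 1.75 / 1.8124 = 0.9656
  r[X_2,X_2] = 1 (diagonal).

R is symmetric with unit diagonal. Assembling:

R = [[1, 0.9656],
 [0.9656, 1]]


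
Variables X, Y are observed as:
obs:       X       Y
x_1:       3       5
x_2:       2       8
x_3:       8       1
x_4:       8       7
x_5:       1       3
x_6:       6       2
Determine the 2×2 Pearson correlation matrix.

Step 1 — column means:
  mean(X) = (3 + 2 + 8 + 8 + 1 + 6) / 6 = 28/6 = 4.6667
  mean(Y) = (5 + 8 + 1 + 7 + 3 + 2) / 6 = 26/6 = 4.3333

Step 2 — sample variances and covariances s[i,j] = (1/(n-1)) · Σ_k (x_{k,i} - mean_i) · (x_{k,j} - mean_j), with n-1 = 5:
  s[X,X] = ((-1.6667)·(-1.6667) + (-2.6667)·(-2.6667) + (3.3333)·(3.3333) + (3.3333)·(3.3333) + (-3.6667)·(-3.6667) + (1.3333)·(1.3333)) / 5 = 47.3333/5 = 9.4667
  s[X,Y] = ((-1.6667)·(0.6667) + (-2.6667)·(3.6667) + (3.3333)·(-3.3333) + (3.3333)·(2.6667) + (-3.6667)·(-1.3333) + (1.3333)·(-2.3333)) / 5 = -11.3333/5 = -2.2667
  s[Y,Y] = ((0.6667)·(0.6667) + (3.6667)·(3.6667) + (-3.3333)·(-3.3333) + (2.6667)·(2.6667) + (-1.3333)·(-1.3333) + (-2.3333)·(-2.3333)) / 5 = 39.3333/5 = 7.8667
  Sample standard deviations s_i = √(s[i,i]):
  s(X) = √(9.4667) = 3.0768
  s(Y) = √(7.8667) = 2.8048

Step 3 — r_{ij} = s_{ij} / (s_i · s_j):
  r[X,X] = 1 (diagonal).
  r[X,Y] = -2.2667 / (3.0768 · 2.8048) = -2.2667 / 8.6297 = -0.2627
  r[Y,Y] = 1 (diagonal).

R is symmetric with unit diagonal. Assembling:

R = [[1, -0.2627],
 [-0.2627, 1]]


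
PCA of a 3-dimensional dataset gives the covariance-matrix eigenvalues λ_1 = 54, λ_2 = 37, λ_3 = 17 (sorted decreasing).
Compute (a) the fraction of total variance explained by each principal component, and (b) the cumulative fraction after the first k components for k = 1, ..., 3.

Step 1 — total variance = trace(Sigma) = Σ λ_i = 54 + 37 + 17 = 108.

Step 2 — fraction explained by component i = λ_i / Σ λ:
  PC1: 54/108 = 0.5
  PC2: 37/108 = 0.3426
  PC3: 17/108 = 0.1574

Step 3 — cumulative fraction after k components = (λ_1 + ... + λ_k) / Σ λ:
  k = 1: 54/108 = 0.5
  k = 2: (54 + 37)/108 = 91/108 = 0.8426
  k = 3: (54 + 37 + 17)/108 = 108/108 = 1

Summary (fraction, with percent):

explained: PC1 0.5 (50%), PC2 0.3426 (34.26%), PC3 0.1574 (15.74%);  cumulative: 0.5, 0.8426, 1


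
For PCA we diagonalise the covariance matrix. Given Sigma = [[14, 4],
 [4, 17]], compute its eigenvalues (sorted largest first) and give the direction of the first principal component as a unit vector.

Step 1 — characteristic polynomial of 2×2 Sigma:
  det(Sigma - λI) = λ² - trace · λ + det = 0.
  trace = 14 + 17 = 31, det = 14·17 - (4)² = 222.
Step 2 — discriminant:
  Δ = trace² - 4·det = 961 - 888 = 73.
Step 3 — eigenvalues:
  λ = (trace ± √Δ)/2 = (31 ± 8.544)/2,
  λ_1 = 19.772,  λ_2 = 11.228.

Step 4 — unit eigenvector for λ_1: solve (Sigma - λ_1 I)v = 0. First row:
  (14 - 19.772)·v_x + (4)·v_y = 0, i.e. (-5.772)·v_x + (4)·v_y = 0,
  so v ∝ (b, λ_1 - a) = (4, 5.772) = u.
  ||u|| = √((4)² + (5.772)²) = √(49.316) ≈ 7.0225,
  v_1 = u/||u|| ≈ (0.5696, 0.8219) (||v_1|| = 1).

λ_1 = 19.772,  λ_2 = 11.228;  v_1 ≈ (0.5696, 0.8219)


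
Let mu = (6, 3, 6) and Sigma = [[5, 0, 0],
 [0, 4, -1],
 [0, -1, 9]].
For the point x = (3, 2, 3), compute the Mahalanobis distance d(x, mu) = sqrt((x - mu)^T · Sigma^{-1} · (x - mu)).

Step 1 — centre the observation: (x - mu) = (-3, -1, -3).

Step 2 — invert Sigma (cofactor / det for 3×3, or solve directly):
  Sigma^{-1} = [[0.2, 0, 0],
 [0, 0.2571, 0.0286],
 [0, 0.0286, 0.1143]].

Step 3 — form the quadratic (x - mu)^T · Sigma^{-1} · (x - mu):
  Sigma^{-1} · (x - mu) = (-0.6, -0.3429, -0.3714).
  (x - mu)^T · [Sigma^{-1} · (x - mu)] = (-3)·(-0.6) + (-1)·(-0.3429) + (-3)·(-0.3714) = 3.2571.

Step 4 — take square root: d = √(3.2571) ≈ 1.8048.

d(x, mu) = √(3.2571) ≈ 1.8048


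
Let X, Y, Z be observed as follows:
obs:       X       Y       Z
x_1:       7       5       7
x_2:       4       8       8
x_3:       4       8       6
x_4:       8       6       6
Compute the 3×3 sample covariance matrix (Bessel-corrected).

Step 1 — column means:
  mean(X) = (7 + 4 + 4 + 8) / 4 = 23/4 = 5.75
  mean(Y) = (5 + 8 + 8 + 6) / 4 = 27/4 = 6.75
  mean(Z) = (7 + 8 + 6 + 6) / 4 = 27/4 = 6.75

Step 2 — sample covariance S[i,j] = (1/(n-1)) · Σ_k (x_{k,i} - mean_i) · (x_{k,j} - mean_j), with n-1 = 3.
  S[X,X] = ((1.25)·(1.25) + (-1.75)·(-1.75) + (-1.75)·(-1.75) + (2.25)·(2.25)) / 3 = 12.75/3 = 4.25
  S[X,Y] = ((1.25)·(-1.75) + (-1.75)·(1.25) + (-1.75)·(1.25) + (2.25)·(-0.75)) / 3 = -8.25/3 = -2.75
  S[X,Z] = ((1.25)·(0.25) + (-1.75)·(1.25) + (-1.75)·(-0.75) + (2.25)·(-0.75)) / 3 = -2.25/3 = -0.75
  S[Y,Y] = ((-1.75)·(-1.75) + (1.25)·(1.25) + (1.25)·(1.25) + (-0.75)·(-0.75)) / 3 = 6.75/3 = 2.25
  S[Y,Z] = ((-1.75)·(0.25) + (1.25)·(1.25) + (1.25)·(-0.75) + (-0.75)·(-0.75)) / 3 = 0.75/3 = 0.25
  S[Z,Z] = ((0.25)·(0.25) + (1.25)·(1.25) + (-0.75)·(-0.75) + (-0.75)·(-0.75)) / 3 = 2.75/3 = 0.9167

S is symmetric (S[j,i] = S[i,j]). Assembling:

S = [[4.25, -2.75, -0.75],
 [-2.75, 2.25, 0.25],
 [-0.75, 0.25, 0.9167]]


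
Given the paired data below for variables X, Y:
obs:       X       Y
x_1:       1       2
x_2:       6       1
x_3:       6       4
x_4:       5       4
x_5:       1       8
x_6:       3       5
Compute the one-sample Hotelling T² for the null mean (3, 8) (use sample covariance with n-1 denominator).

Step 1 — sample mean vector:
  mean(X) = (1 + 6 + 6 + 5 + 1 + 3) / 6 = 22/6 = 3.6667
  mean(Y) = (2 + 1 + 4 + 4 + 8 + 5) / 6 = 24/6 = 4
  x̄ = (3.6667, 4),  deviation x̄ - mu_0 = (3.6667, 4) - (3, 8) = (0.6667, -4).

Step 2 — sample covariance matrix, S[i,j] = (1/(n-1)) · Σ_k (x_{k,i} - mean_i) · (x_{k,j} - mean_j), divisor n-1 = 5:
  S[X,X] = ((-2.6667)·(-2.6667) + (2.3333)·(2.3333) + (2.3333)·(2.3333) + (1.3333)·(1.3333) + (-2.6667)·(-2.6667) + (-0.6667)·(-0.6667)) / 5 = 27.3333/5 = 5.4667
  S[X,Y] = ((-2.6667)·(-2) + (2.3333)·(-3) + (2.3333)·(0) + (1.3333)·(0) + (-2.6667)·(4) + (-0.6667)·(1)) / 5 = -13/5 = -2.6
  S[Y,Y] = ((-2)·(-2) + (-3)·(-3) + (0)·(0) + (0)·(0) + (4)·(4) + (1)·(1)) / 5 = 30/5 = 6
  S = [[5.4667, -2.6],
 [-2.6, 6]].

Step 3 — invert S. det(S) = 5.4667·6 - (-2.6)² = 26.04.
  S^{-1} = (1/det) · [[d, -b], [-b, a]] = [[0.2304, 0.0998],
 [0.0998, 0.2099]].

Step 4 — quadratic form (x̄ - mu_0)^T · S^{-1} · (x̄ - mu_0):
  S^{-1} · (x̄ - mu_0) = (-0.2458, -0.7732),
  (x̄ - mu_0)^T · [...] = (0.6667)·(-0.2458) + (-4)·(-0.7732) = 2.9288.

Step 5 — scale by n: T² = 6 · 2.9288 = 17.573.

T² ≈ 17.573


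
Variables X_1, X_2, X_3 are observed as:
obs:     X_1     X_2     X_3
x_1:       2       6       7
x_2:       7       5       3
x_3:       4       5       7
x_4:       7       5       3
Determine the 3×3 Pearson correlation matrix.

Step 1 — column means:
  mean(X_1) = (2 + 7 + 4 + 7) / 4 = 20/4 = 5
  mean(X_2) = (6 + 5 + 5 + 5) / 4 = 21/4 = 5.25
  mean(X_3) = (7 + 3 + 7 + 3) / 4 = 20/4 = 5

Step 2 — sample variances and covariances s[i,j] = (1/(n-1)) · Σ_k (x_{k,i} - mean_i) · (x_{k,j} - mean_j), with n-1 = 3:
  s[X_1,X_1] = ((-3)·(-3) + (2)·(2) + (-1)·(-1) + (2)·(2)) / 3 = 18/3 = 6
  s[X_1,X_2] = ((-3)·(0.75) + (2)·(-0.25) + (-1)·(-0.25) + (2)·(-0.25)) / 3 = -3/3 = -1
  s[X_1,X_3] = ((-3)·(2) + (2)·(-2) + (-1)·(2) + (2)·(-2)) / 3 = -16/3 = -5.3333
  s[X_2,X_2] = ((0.75)·(0.75) + (-0.25)·(-0.25) + (-0.25)·(-0.25) + (-0.25)·(-0.25)) / 3 = 0.75/3 = 0.25
  s[X_2,X_3] = ((0.75)·(2) + (-0.25)·(-2) + (-0.25)·(2) + (-0.25)·(-2)) / 3 = 2/3 = 0.6667
  s[X_3,X_3] = ((2)·(2) + (-2)·(-2) + (2)·(2) + (-2)·(-2)) / 3 = 16/3 = 5.3333
  Sample standard deviations s_i = √(s[i,i]):
  s(X_1) = √(6) = 2.4495
  s(X_2) = √(0.25) = 0.5
  s(X_3) = √(5.3333) = 2.3094

Step 3 — r_{ij} = s_{ij} / (s_i · s_j):
  r[X_1,X_1] = 1 (diagonal).
  r[X_1,X_2] = -1 / (2.4495 · 0.5) = -1 / 1.2247 = -0.8165
  r[X_1,X_3] = -5.3333 / (2.4495 · 2.3094) = -5.3333 / 5.6569 = -0.9428
  r[X_2,X_2] = 1 (diagonal).
  r[X_2,X_3] = 0.6667 / (0.5 · 2.3094) = 0.6667 / 1.1547 = 0.5774
  r[X_3,X_3] = 1 (diagonal).

R is symmetric with unit diagonal. Assembling:

R = [[1, -0.8165, -0.9428],
 [-0.8165, 1, 0.5774],
 [-0.9428, 0.5774, 1]]


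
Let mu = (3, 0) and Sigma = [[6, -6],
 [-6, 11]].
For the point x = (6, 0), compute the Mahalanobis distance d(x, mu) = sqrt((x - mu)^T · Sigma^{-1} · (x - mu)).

Step 1 — centre the observation: (x - mu) = (3, 0).

Step 2 — invert Sigma. det(Sigma) = 6·11 - (-6)² = 30.
  Sigma^{-1} = (1/det) · [[d, -b], [-b, a]] = [[0.3667, 0.2],
 [0.2, 0.2]].

Step 3 — form the quadratic (x - mu)^T · Sigma^{-1} · (x - mu):
  Sigma^{-1} · (x - mu) = (1.1, 0.6).
  (x - mu)^T · [Sigma^{-1} · (x - mu)] = (3)·(1.1) + (0)·(0.6) = 3.3.

Step 4 — take square root: d = √(3.3) ≈ 1.8166.

d(x, mu) = √(3.3) ≈ 1.8166


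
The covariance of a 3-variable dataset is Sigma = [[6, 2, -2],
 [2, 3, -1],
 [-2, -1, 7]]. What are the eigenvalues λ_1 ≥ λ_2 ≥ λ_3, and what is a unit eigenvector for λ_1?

Step 1 — characteristic polynomial p(λ) = det(λI - Sigma) = λ³ - tr·λ² + c_1·λ - det, where tr = trace, c_1 = sum of the principal 2×2 minors, det = det(Sigma):
  tr = 6 + 3 + 7 = 16,
  c_1 = (6·3 - (2)²) + (6·7 - (-2)²) + (3·7 - (-1)²) = 14 + 38 + 20 = 72,
  det = 6·(3·7 - (-1)²) - (2)·((2)·7 - (-1)·(-2)) + (-2)·((2)·(-1) - 3·(-2)) = 6·(20) - (2)·(12) + (-2)·(4) = 88.
  So p(λ) = λ³ - 16λ² + 72λ - 88.
Step 2 — look for an integer root (rational root theorem: any rational root is an integer divisor of 88). Testing λ = 2:
  p(2) = 8 - 64 + 144 - 88 = 0  ✓
  Dividing out (λ - 2): p(λ) = (λ - 2)(λ² - 14λ + 44).
Step 3 — remaining eigenvalues from the quadratic λ² - 14λ + 44 = 0:
  Δ = 14² - 4·44 = 196 - 176 = 20,  λ = (14 ± √20)/2 = (14 ± 4.4721)/2 ≈ 9.2361 or 4.7639.
  Sorted: λ_1 = 9.2361,  λ_2 = 4.7639,  λ_3 = 2  (check: sum = 16 = tr ✓).

Step 4 — unit eigenvector for λ_1 ≈ 9.2361: v spans the null space of (Sigma - λ_1 I), whose rows are
  r_1 = (-3.2361, 2, -2),  r_2 = (2, -6.2361, -1),  r_3 = (-2, -1, -2.2361).
  v is orthogonal to every row, so take v ∝ r_1 × r_2 = ((2)·(-1) - (-2)·(-6.2361), (-2)·(2) - (-3.2361)·(-1), (-3.2361)·(-6.2361) - (2)·(2)) ≈ (-14.4721, -7.2361, 16.1803).
  Rescale (multiply by -1 so the first nonzero entry is positive): u = (14.4721, 7.2361, -16.1803).
  ||u|| = √((14.4721)² + (7.2361)² + (-16.1803)²) = √(523.6068) ≈ 22.8825,  v_1 = u/||u|| ≈ (0.6325, 0.3162, -0.7071) (||v_1|| = 1).

λ_1 = 9.2361,  λ_2 = 4.7639,  λ_3 = 2;  v_1 ≈ (0.6325, 0.3162, -0.7071)


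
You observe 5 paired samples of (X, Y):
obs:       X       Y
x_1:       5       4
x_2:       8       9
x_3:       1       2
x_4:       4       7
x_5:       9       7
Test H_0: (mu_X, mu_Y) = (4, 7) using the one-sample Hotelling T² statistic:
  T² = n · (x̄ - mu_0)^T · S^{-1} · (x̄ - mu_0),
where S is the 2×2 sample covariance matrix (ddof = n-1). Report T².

Step 1 — sample mean vector:
  mean(X) = (5 + 8 + 1 + 4 + 9) / 5 = 27/5 = 5.4
  mean(Y) = (4 + 9 + 2 + 7 + 7) / 5 = 29/5 = 5.8
  x̄ = (5.4, 5.8),  deviation x̄ - mu_0 = (5.4, 5.8) - (4, 7) = (1.4, -1.2).

Step 2 — sample covariance matrix, S[i,j] = (1/(n-1)) · Σ_k (x_{k,i} - mean_i) · (x_{k,j} - mean_j), divisor n-1 = 4:
  S[X,X] = ((-0.4)·(-0.4) + (2.6)·(2.6) + (-4.4)·(-4.4) + (-1.4)·(-1.4) + (3.6)·(3.6)) / 4 = 41.2/4 = 10.3
  S[X,Y] = ((-0.4)·(-1.8) + (2.6)·(3.2) + (-4.4)·(-3.8) + (-1.4)·(1.2) + (3.6)·(1.2)) / 4 = 28.4/4 = 7.1
  S[Y,Y] = ((-1.8)·(-1.8) + (3.2)·(3.2) + (-3.8)·(-3.8) + (1.2)·(1.2) + (1.2)·(1.2)) / 4 = 30.8/4 = 7.7
  S = [[10.3, 7.1],
 [7.1, 7.7]].

Step 3 — invert S. det(S) = 10.3·7.7 - (7.1)² = 28.9.
  S^{-1} = (1/det) · [[d, -b], [-b, a]] = [[0.2664, -0.2457],
 [-0.2457, 0.3564]].

Step 4 — quadratic form (x̄ - mu_0)^T · S^{-1} · (x̄ - mu_0):
  S^{-1} · (x̄ - mu_0) = (0.6678, -0.7716),
  (x̄ - mu_0)^T · [...] = (1.4)·(0.6678) + (-1.2)·(-0.7716) = 1.8609.

Step 5 — scale by n: T² = 5 · 1.8609 = 9.3045.

T² ≈ 9.3045


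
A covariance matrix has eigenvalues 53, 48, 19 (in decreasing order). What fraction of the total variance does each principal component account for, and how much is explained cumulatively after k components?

Step 1 — total variance = trace(Sigma) = Σ λ_i = 53 + 48 + 19 = 120.

Step 2 — fraction explained by component i = λ_i / Σ λ:
  PC1: 53/120 = 0.4417
  PC2: 48/120 = 0.4
  PC3: 19/120 = 0.1583

Step 3 — cumulative fraction after k components = (λ_1 + ... + λ_k) / Σ λ:
  k = 1: 53/120 = 0.4417
  k = 2: (53 + 48)/120 = 101/120 = 0.8417
  k = 3: (53 + 48 + 19)/120 = 120/120 = 1

Summary (fraction, with percent):

explained: PC1 0.4417 (44.17%), PC2 0.4 (40%), PC3 0.1583 (15.83%);  cumulative: 0.4417, 0.8417, 1


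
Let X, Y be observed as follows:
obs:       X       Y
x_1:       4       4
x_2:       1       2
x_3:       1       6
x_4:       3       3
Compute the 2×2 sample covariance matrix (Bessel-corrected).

Step 1 — column means:
  mean(X) = (4 + 1 + 1 + 3) / 4 = 9/4 = 2.25
  mean(Y) = (4 + 2 + 6 + 3) / 4 = 15/4 = 3.75

Step 2 — sample covariance S[i,j] = (1/(n-1)) · Σ_k (x_{k,i} - mean_i) · (x_{k,j} - mean_j), with n-1 = 3.
  S[X,X] = ((1.75)·(1.75) + (-1.25)·(-1.25) + (-1.25)·(-1.25) + (0.75)·(0.75)) / 3 = 6.75/3 = 2.25
  S[X,Y] = ((1.75)·(0.25) + (-1.25)·(-1.75) + (-1.25)·(2.25) + (0.75)·(-0.75)) / 3 = -0.75/3 = -0.25
  S[Y,Y] = ((0.25)·(0.25) + (-1.75)·(-1.75) + (2.25)·(2.25) + (-0.75)·(-0.75)) / 3 = 8.75/3 = 2.9167

S is symmetric (S[j,i] = S[i,j]). Assembling:

S = [[2.25, -0.25],
 [-0.25, 2.9167]]


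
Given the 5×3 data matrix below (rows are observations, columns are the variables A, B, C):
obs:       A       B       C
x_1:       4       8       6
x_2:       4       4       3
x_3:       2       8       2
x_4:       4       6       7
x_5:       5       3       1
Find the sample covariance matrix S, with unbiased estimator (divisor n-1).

Step 1 — column means:
  mean(A) = (4 + 4 + 2 + 4 + 5) / 5 = 19/5 = 3.8
  mean(B) = (8 + 4 + 8 + 6 + 3) / 5 = 29/5 = 5.8
  mean(C) = (6 + 3 + 2 + 7 + 1) / 5 = 19/5 = 3.8

Step 2 — sample covariance S[i,j] = (1/(n-1)) · Σ_k (x_{k,i} - mean_i) · (x_{k,j} - mean_j), with n-1 = 4.
  S[A,A] = ((0.2)·(0.2) + (0.2)·(0.2) + (-1.8)·(-1.8) + (0.2)·(0.2) + (1.2)·(1.2)) / 4 = 4.8/4 = 1.2
  S[A,B] = ((0.2)·(2.2) + (0.2)·(-1.8) + (-1.8)·(2.2) + (0.2)·(0.2) + (1.2)·(-2.8)) / 4 = -7.2/4 = -1.8
  S[A,C] = ((0.2)·(2.2) + (0.2)·(-0.8) + (-1.8)·(-1.8) + (0.2)·(3.2) + (1.2)·(-2.8)) / 4 = 0.8/4 = 0.2
  S[B,B] = ((2.2)·(2.2) + (-1.8)·(-1.8) + (2.2)·(2.2) + (0.2)·(0.2) + (-2.8)·(-2.8)) / 4 = 20.8/4 = 5.2
  S[B,C] = ((2.2)·(2.2) + (-1.8)·(-0.8) + (2.2)·(-1.8) + (0.2)·(3.2) + (-2.8)·(-2.8)) / 4 = 10.8/4 = 2.7
  S[C,C] = ((2.2)·(2.2) + (-0.8)·(-0.8) + (-1.8)·(-1.8) + (3.2)·(3.2) + (-2.8)·(-2.8)) / 4 = 26.8/4 = 6.7

S is symmetric (S[j,i] = S[i,j]). Assembling:

S = [[1.2, -1.8, 0.2],
 [-1.8, 5.2, 2.7],
 [0.2, 2.7, 6.7]]


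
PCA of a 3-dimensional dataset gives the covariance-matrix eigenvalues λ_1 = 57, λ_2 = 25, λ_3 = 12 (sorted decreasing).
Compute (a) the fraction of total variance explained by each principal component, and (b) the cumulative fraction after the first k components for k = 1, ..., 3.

Step 1 — total variance = trace(Sigma) = Σ λ_i = 57 + 25 + 12 = 94.

Step 2 — fraction explained by component i = λ_i / Σ λ:
  PC1: 57/94 = 0.6064
  PC2: 25/94 = 0.266
  PC3: 12/94 = 0.1277

Step 3 — cumulative fraction after k components = (λ_1 + ... + λ_k) / Σ λ:
  k = 1: 57/94 = 0.6064
  k = 2: (57 + 25)/94 = 82/94 = 0.8723
  k = 3: (57 + 25 + 12)/94 = 94/94 = 1

Summary (fraction, with percent):

explained: PC1 0.6064 (60.64%), PC2 0.266 (26.6%), PC3 0.1277 (12.77%);  cumulative: 0.6064, 0.8723, 1


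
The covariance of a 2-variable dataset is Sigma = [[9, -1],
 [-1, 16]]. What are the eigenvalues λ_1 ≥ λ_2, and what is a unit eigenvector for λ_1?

Step 1 — characteristic polynomial of 2×2 Sigma:
  det(Sigma - λI) = λ² - trace · λ + det = 0.
  trace = 9 + 16 = 25, det = 9·16 - (-1)² = 143.
Step 2 — discriminant:
  Δ = trace² - 4·det = 625 - 572 = 53.
Step 3 — eigenvalues:
  λ = (trace ± √Δ)/2 = (25 ± 7.2801)/2,
  λ_1 = 16.1401,  λ_2 = 8.8599.

Step 4 — unit eigenvector for λ_1: solve (Sigma - λ_1 I)v = 0. First row:
  (9 - 16.1401)·v_x + (-1)·v_y = 0, i.e. (-7.1401)·v_x + (-1)·v_y = 0,
  so v ∝ (b, λ_1 - a) = (-1, 7.1401); multiply by -1 so the first entry is positive: u = (1, -7.1401).
  ||u|| = √((1)² + (-7.1401)²) = √(51.9804) ≈ 7.2097,
  v_1 = u/||u|| ≈ (0.1387, -0.9903) (||v_1|| = 1).

λ_1 = 16.1401,  λ_2 = 8.8599;  v_1 ≈ (0.1387, -0.9903)


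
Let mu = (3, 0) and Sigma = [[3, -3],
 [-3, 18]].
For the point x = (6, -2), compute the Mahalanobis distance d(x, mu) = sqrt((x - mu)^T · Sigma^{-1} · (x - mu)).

Step 1 — centre the observation: (x - mu) = (3, -2).

Step 2 — invert Sigma. det(Sigma) = 3·18 - (-3)² = 45.
  Sigma^{-1} = (1/det) · [[d, -b], [-b, a]] = [[0.4, 0.0667],
 [0.0667, 0.0667]].

Step 3 — form the quadratic (x - mu)^T · Sigma^{-1} · (x - mu):
  Sigma^{-1} · (x - mu) = (1.0667, 0.0667).
  (x - mu)^T · [Sigma^{-1} · (x - mu)] = (3)·(1.0667) + (-2)·(0.0667) = 3.0667.

Step 4 — take square root: d = √(3.0667) ≈ 1.7512.

d(x, mu) = √(3.0667) ≈ 1.7512


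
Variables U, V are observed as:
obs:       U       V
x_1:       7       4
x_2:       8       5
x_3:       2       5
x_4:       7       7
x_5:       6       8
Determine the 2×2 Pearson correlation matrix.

Step 1 — column means:
  mean(U) = (7 + 8 + 2 + 7 + 6) / 5 = 30/5 = 6
  mean(V) = (4 + 5 + 5 + 7 + 8) / 5 = 29/5 = 5.8

Step 2 — sample variances and covariances s[i,j] = (1/(n-1)) · Σ_k (x_{k,i} - mean_i) · (x_{k,j} - mean_j), with n-1 = 4:
  s[U,U] = ((1)·(1) + (2)·(2) + (-4)·(-4) + (1)·(1) + (0)·(0)) / 4 = 22/4 = 5.5
  s[U,V] = ((1)·(-1.8) + (2)·(-0.8) + (-4)·(-0.8) + (1)·(1.2) + (0)·(2.2)) / 4 = 1/4 = 0.25
  s[V,V] = ((-1.8)·(-1.8) + (-0.8)·(-0.8) + (-0.8)·(-0.8) + (1.2)·(1.2) + (2.2)·(2.2)) / 4 = 10.8/4 = 2.7
  Sample standard deviations s_i = √(s[i,i]):
  s(U) = √(5.5) = 2.3452
  s(V) = √(2.7) = 1.6432

Step 3 — r_{ij} = s_{ij} / (s_i · s_j):
  r[U,U] = 1 (diagonal).
  r[U,V] = 0.25 / (2.3452 · 1.6432) = 0.25 / 3.8536 = 0.0649
  r[V,V] = 1 (diagonal).

R is symmetric with unit diagonal. Assembling:

R = [[1, 0.0649],
 [0.0649, 1]]


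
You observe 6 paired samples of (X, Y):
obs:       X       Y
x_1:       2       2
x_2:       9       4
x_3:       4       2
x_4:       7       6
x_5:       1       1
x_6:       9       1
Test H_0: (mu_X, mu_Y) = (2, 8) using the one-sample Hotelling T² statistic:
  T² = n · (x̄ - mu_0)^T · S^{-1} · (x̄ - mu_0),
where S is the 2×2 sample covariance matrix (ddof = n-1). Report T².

Step 1 — sample mean vector:
  mean(X) = (2 + 9 + 4 + 7 + 1 + 9) / 6 = 32/6 = 5.3333
  mean(Y) = (2 + 4 + 2 + 6 + 1 + 1) / 6 = 16/6 = 2.6667
  x̄ = (5.3333, 2.6667),  deviation x̄ - mu_0 = (5.3333, 2.6667) - (2, 8) = (3.3333, -5.3333).

Step 2 — sample covariance matrix, S[i,j] = (1/(n-1)) · Σ_k (x_{k,i} - mean_i) · (x_{k,j} - mean_j), divisor n-1 = 5:
  S[X,X] = ((-3.3333)·(-3.3333) + (3.6667)·(3.6667) + (-1.3333)·(-1.3333) + (1.6667)·(1.6667) + (-4.3333)·(-4.3333) + (3.6667)·(3.6667)) / 5 = 61.3333/5 = 12.2667
  S[X,Y] = ((-3.3333)·(-0.6667) + (3.6667)·(1.3333) + (-1.3333)·(-0.6667) + (1.6667)·(3.3333) + (-4.3333)·(-1.6667) + (3.6667)·(-1.6667)) / 5 = 14.6667/5 = 2.9333
  S[Y,Y] = ((-0.6667)·(-0.6667) + (1.3333)·(1.3333) + (-0.6667)·(-0.6667) + (3.3333)·(3.3333) + (-1.6667)·(-1.6667) + (-1.6667)·(-1.6667)) / 5 = 19.3333/5 = 3.8667
  S = [[12.2667, 2.9333],
 [2.9333, 3.8667]].

Step 3 — invert S. det(S) = 12.2667·3.8667 - (2.9333)² = 38.8267.
  S^{-1} = (1/det) · [[d, -b], [-b, a]] = [[0.0996, -0.0755],
 [-0.0755, 0.3159]].

Step 4 — quadratic form (x̄ - mu_0)^T · S^{-1} · (x̄ - mu_0):
  S^{-1} · (x̄ - mu_0) = (0.7349, -1.9368),
  (x̄ - mu_0)^T · [...] = (3.3333)·(0.7349) + (-5.3333)·(-1.9368) = 12.7793.

Step 5 — scale by n: T² = 6 · 12.7793 = 76.6758.

T² ≈ 76.6758


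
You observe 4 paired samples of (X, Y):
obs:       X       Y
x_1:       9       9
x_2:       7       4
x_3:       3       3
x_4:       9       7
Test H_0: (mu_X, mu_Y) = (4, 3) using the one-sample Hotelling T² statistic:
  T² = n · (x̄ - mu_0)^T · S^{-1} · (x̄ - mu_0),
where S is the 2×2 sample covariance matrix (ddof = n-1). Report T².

Step 1 — sample mean vector:
  mean(X) = (9 + 7 + 3 + 9) / 4 = 28/4 = 7
  mean(Y) = (9 + 4 + 3 + 7) / 4 = 23/4 = 5.75
  x̄ = (7, 5.75),  deviation x̄ - mu_0 = (7, 5.75) - (4, 3) = (3, 2.75).

Step 2 — sample covariance matrix, S[i,j] = (1/(n-1)) · Σ_k (x_{k,i} - mean_i) · (x_{k,j} - mean_j), divisor n-1 = 3:
  S[X,X] = ((2)·(2) + (0)·(0) + (-4)·(-4) + (2)·(2)) / 3 = 24/3 = 8
  S[X,Y] = ((2)·(3.25) + (0)·(-1.75) + (-4)·(-2.75) + (2)·(1.25)) / 3 = 20/3 = 6.6667
  S[Y,Y] = ((3.25)·(3.25) + (-1.75)·(-1.75) + (-2.75)·(-2.75) + (1.25)·(1.25)) / 3 = 22.75/3 = 7.5833
  S = [[8, 6.6667],
 [6.6667, 7.5833]].

Step 3 — invert S. det(S) = 8·7.5833 - (6.6667)² = 16.2222.
  S^{-1} = (1/det) · [[d, -b], [-b, a]] = [[0.4675, -0.411],
 [-0.411, 0.4932]].

Step 4 — quadratic form (x̄ - mu_0)^T · S^{-1} · (x̄ - mu_0):
  S^{-1} · (x̄ - mu_0) = (0.2723, 0.1233),
  (x̄ - mu_0)^T · [...] = (3)·(0.2723) + (2.75)·(0.1233) = 1.1558.

Step 5 — scale by n: T² = 4 · 1.1558 = 4.6233.

T² ≈ 4.6233


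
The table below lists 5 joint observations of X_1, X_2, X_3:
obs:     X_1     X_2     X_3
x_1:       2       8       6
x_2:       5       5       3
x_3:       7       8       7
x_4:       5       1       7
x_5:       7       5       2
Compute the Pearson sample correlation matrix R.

Step 1 — column means:
  mean(X_1) = (2 + 5 + 7 + 5 + 7) / 5 = 26/5 = 5.2
  mean(X_2) = (8 + 5 + 8 + 1 + 5) / 5 = 27/5 = 5.4
  mean(X_3) = (6 + 3 + 7 + 7 + 2) / 5 = 25/5 = 5

Step 2 — sample variances and covariances s[i,j] = (1/(n-1)) · Σ_k (x_{k,i} - mean_i) · (x_{k,j} - mean_j), with n-1 = 4:
  s[X_1,X_1] = ((-3.2)·(-3.2) + (-0.2)·(-0.2) + (1.8)·(1.8) + (-0.2)·(-0.2) + (1.8)·(1.8)) / 4 = 16.8/4 = 4.2
  s[X_1,X_2] = ((-3.2)·(2.6) + (-0.2)·(-0.4) + (1.8)·(2.6) + (-0.2)·(-4.4) + (1.8)·(-0.4)) / 4 = -3.4/4 = -0.85
  s[X_1,X_3] = ((-3.2)·(1) + (-0.2)·(-2) + (1.8)·(2) + (-0.2)·(2) + (1.8)·(-3)) / 4 = -5/4 = -1.25
  s[X_2,X_2] = ((2.6)·(2.6) + (-0.4)·(-0.4) + (2.6)·(2.6) + (-4.4)·(-4.4) + (-0.4)·(-0.4)) / 4 = 33.2/4 = 8.3
  s[X_2,X_3] = ((2.6)·(1) + (-0.4)·(-2) + (2.6)·(2) + (-4.4)·(2) + (-0.4)·(-3)) / 4 = 1/4 = 0.25
  s[X_3,X_3] = ((1)·(1) + (-2)·(-2) + (2)·(2) + (2)·(2) + (-3)·(-3)) / 4 = 22/4 = 5.5
  Sample standard deviations s_i = √(s[i,i]):
  s(X_1) = √(4.2) = 2.0494
  s(X_2) = √(8.3) = 2.881
  s(X_3) = √(5.5) = 2.3452

Step 3 — r_{ij} = s_{ij} / (s_i · s_j):
  r[X_1,X_1] = 1 (diagonal).
  r[X_1,X_2] = -0.85 / (2.0494 · 2.881) = -0.85 / 5.9042 = -0.144
  r[X_1,X_3] = -1.25 / (2.0494 · 2.3452) = -1.25 / 4.8062 = -0.2601
  r[X_2,X_2] = 1 (diagonal).
  r[X_2,X_3] = 0.25 / (2.881 · 2.3452) = 0.25 / 6.7565 = 0.037
  r[X_3,X_3] = 1 (diagonal).

R is symmetric with unit diagonal. Assembling:

R = [[1, -0.144, -0.2601],
 [-0.144, 1, 0.037],
 [-0.2601, 0.037, 1]]
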